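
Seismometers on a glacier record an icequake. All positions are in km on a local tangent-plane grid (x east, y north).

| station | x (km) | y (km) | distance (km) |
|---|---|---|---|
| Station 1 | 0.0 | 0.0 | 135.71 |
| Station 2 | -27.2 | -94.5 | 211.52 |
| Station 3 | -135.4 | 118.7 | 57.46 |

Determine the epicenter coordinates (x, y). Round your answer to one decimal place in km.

Circle about each station: x² + y² = 135.71²; (x + 27.2)² + (y + 94.5)² = 211.52²; (x + 135.4)² + (y − 118.7)² = 57.46².
Subtracting pairs of circle equations eliminates x²+y² and gives linear equations (the radical axes):
-54.4 x − 189.0 y = -16653.42
-270.8 x + 237.4 y = 47538.40
Solving the 2×2 system: x ≈ -78.5, y ≈ 110.7 km.

-78.5 km east, 110.7 km north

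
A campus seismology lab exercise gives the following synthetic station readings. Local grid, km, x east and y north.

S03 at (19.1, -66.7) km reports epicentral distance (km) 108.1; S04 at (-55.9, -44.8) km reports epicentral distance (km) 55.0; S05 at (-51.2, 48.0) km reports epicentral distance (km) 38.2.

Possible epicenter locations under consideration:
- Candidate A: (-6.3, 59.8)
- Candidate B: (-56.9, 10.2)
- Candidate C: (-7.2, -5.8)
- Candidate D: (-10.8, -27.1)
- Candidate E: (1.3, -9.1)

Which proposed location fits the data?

Candidate B

For each candidate, compare |candidate − station| to the reported distance:
Candidate A: residuals S03 20.9, S04 60.8, S05 8.2 → max 60.8 km
Candidate B: residuals S03 0.0, S04 0.0, S05 0.0 → max 0.0 km
Candidate C: residuals S03 41.8, S04 7.4, S05 31.3 → max 41.8 km
Candidate D: residuals S03 58.5, S04 6.6, S05 47.1 → max 58.5 km
Candidate E: residuals S03 47.8, S04 12.4, S05 39.4 → max 47.8 km
Only Candidate B has all residuals ≈ 0.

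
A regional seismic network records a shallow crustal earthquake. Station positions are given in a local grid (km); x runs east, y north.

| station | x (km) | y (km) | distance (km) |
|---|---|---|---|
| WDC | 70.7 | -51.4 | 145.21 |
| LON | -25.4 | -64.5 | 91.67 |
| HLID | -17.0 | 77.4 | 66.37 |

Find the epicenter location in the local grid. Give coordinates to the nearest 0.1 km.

x ≈ -54.3 km, y ≈ 22.5 km

Circle about each station: (x − 70.7)² + (y + 51.4)² = 145.21²; (x + 25.4)² + (y + 64.5)² = 91.67²; (x + 17.0)² + (y − 77.4)² = 66.37².
Subtracting the WDC equation from the LON and HLID equations removes the quadratic terms:
-192.2 x − 26.2 y = 9847.52
-175.4 x + 257.6 y = 15320.28
Solving the 2×2 system: x ≈ -54.3, y ≈ 22.5 km.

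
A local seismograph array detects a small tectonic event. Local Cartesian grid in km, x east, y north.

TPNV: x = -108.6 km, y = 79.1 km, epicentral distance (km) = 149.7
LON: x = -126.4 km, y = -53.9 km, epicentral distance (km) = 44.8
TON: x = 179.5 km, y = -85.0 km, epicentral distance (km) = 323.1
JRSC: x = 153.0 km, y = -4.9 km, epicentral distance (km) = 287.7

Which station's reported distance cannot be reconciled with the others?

Solve using three stations at a time. Using LON, TON, JRSC (subtract circle equations pairwise → linear system) gives (x, y) ≈ (-134.7, -9.5).
Distances from that point to each station vs reported:
  TPNV: calculated 92.4 vs reported 149.7 → residual 57.3 km
  LON: calculated 45.1 vs reported 44.8 → residual 0.3 km
  TON: calculated 323.1 vs reported 323.1 → residual 0.0 km
  JRSC: calculated 287.8 vs reported 287.7 → residual 0.1 km
LON, TON, JRSC are mutually consistent (residuals ≈ 0); TPNV is off by 57.3 km.

TPNV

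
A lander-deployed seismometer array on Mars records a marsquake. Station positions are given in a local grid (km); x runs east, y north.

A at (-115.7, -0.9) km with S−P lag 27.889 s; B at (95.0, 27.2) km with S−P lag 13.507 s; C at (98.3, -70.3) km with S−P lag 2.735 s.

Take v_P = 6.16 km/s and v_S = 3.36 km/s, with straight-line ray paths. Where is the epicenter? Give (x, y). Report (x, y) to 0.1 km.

Distance from S−P lag: d = Δt · v_P v_S / (v_P − v_S) = Δt · (6.16·3.36)/(6.16−3.36) ≈ 7.3920·Δt.
So d_A = 206.16, d_B = 99.84, d_C = 20.22 km.
Circle about each station: (x + 115.7)² + (y + 0.9)² = 206.16²; (x − 95.0)² + (y − 27.2)² = 99.84²; (x − 98.3)² + (y + 70.3)² = 20.22².
Subtracting the A equation from the B and C equations removes the quadratic terms:
421.4 x + 56.2 y = 28911.46
428.0 x − 138.8 y = 43310.78
Solving the 2×2 system: x ≈ 78.1, y ≈ -71.2 km.

x ≈ 78.1 km, y ≈ -71.2 km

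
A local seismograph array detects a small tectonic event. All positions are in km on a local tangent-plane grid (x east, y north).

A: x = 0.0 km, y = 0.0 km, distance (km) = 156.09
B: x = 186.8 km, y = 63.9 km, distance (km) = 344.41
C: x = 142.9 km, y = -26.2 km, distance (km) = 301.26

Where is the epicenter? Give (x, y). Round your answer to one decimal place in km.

(-154.8, 20.0)

Circle about each station: x² + y² = 156.09²; (x − 186.8)² + (y − 63.9)² = 344.41²; (x − 142.9)² + (y + 26.2)² = 301.26².
Subtracting the A equation from the B and C equations removes the quadratic terms:
373.6 x + 127.8 y = -55276.71
285.8 x − 52.4 y = -45286.65
Solving the 2×2 system: x ≈ -154.8, y ≈ 20.0 km.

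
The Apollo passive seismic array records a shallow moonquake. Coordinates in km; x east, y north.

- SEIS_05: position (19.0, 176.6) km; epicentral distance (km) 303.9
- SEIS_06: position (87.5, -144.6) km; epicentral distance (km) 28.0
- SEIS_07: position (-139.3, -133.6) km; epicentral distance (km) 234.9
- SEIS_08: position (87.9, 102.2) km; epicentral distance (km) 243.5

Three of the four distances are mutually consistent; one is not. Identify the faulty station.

Solve using three stations at a time. Using SEIS_05, SEIS_06, SEIS_07 (subtract circle equations pairwise → linear system) gives (x, y) ≈ (95.1, -117.6).
Distances from that point to each station vs reported:
  SEIS_05: calculated 303.9 vs reported 303.9 → residual 0.0 km
  SEIS_06: calculated 28.0 vs reported 28.0 → residual 0.0 km
  SEIS_07: calculated 234.9 vs reported 234.9 → residual 0.0 km
  SEIS_08: calculated 219.9 vs reported 243.5 → residual 23.6 km
SEIS_05, SEIS_06, SEIS_07 are mutually consistent (residuals ≈ 0); SEIS_08 is off by 23.6 km.

SEIS_08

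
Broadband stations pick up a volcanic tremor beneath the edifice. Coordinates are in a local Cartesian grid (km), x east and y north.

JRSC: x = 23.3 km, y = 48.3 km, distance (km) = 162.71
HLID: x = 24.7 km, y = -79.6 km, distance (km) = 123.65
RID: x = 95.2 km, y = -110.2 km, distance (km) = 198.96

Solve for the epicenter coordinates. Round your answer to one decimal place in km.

(-97.5, -60.7)

Circle about each station: (x − 23.3)² + (y − 48.3)² = 162.71²; (x − 24.7)² + (y + 79.6)² = 123.65²; (x − 95.2)² + (y + 110.2)² = 198.96².
Subtracting pairs of circle equations eliminates x²+y² and gives linear equations (the radical axes):
2.8 x − 255.8 y = 15255.69
143.8 x − 317.0 y = 5220.76
Solving the 2×2 system: x ≈ -97.5, y ≈ -60.7 km.
Check against JRSC (with the unrounded x, y): √((x − 23.3)²+(y − 48.3)²) = 162.73 ≈ 162.71 km. ✓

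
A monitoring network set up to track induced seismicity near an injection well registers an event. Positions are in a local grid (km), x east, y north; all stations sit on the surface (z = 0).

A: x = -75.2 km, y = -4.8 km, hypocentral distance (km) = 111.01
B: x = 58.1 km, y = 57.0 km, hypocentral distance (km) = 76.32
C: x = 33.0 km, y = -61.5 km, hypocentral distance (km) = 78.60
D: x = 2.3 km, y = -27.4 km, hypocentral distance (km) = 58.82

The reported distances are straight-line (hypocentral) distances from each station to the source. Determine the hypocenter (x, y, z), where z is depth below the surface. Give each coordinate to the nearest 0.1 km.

(26.4, 3.3, 44.0)

Each station gives a sphere (x−x_i)² + (y−y_i)² + z² = d_i² (stations at z=0).
Subtracting the A sphere from B and C: z² cancels, leaving linear equations in x and y:
266.6 x + 123.6 y = 7445.01
216.4 x − 113.4 y = 5338.43
Solving: x ≈ 26.397, y ≈ 3.297 km (keep extra digits for the depth step; rounded: 26.4, 3.3).
Then from the A sphere: z² = 111.01² − (x + 75.2)² − (y + 4.8)² with x = 26.397, y = 3.297, so z ≈ 43.997 ≈ 44.0 km.
Check against D (with the unrounded solution): distance 58.81 ≈ 58.82 km. ✓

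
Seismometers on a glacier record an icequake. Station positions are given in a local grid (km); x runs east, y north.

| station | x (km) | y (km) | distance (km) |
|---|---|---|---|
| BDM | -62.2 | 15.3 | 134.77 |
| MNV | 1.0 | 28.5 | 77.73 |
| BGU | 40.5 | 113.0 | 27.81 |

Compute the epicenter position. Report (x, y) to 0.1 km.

(51.6, 87.5)

Circle about each station: (x + 62.2)² + (y − 15.3)² = 134.77²; (x − 1.0)² + (y − 28.5)² = 77.73²; (x − 40.5)² + (y − 113.0)² = 27.81².
Subtracting pairs of circle equations eliminates x²+y² and gives linear equations (the radical axes):
126.4 x + 26.4 y = 8831.32
205.4 x + 195.4 y = 27695.88
Solving the 2×2 system: x ≈ 51.6, y ≈ 87.5 km.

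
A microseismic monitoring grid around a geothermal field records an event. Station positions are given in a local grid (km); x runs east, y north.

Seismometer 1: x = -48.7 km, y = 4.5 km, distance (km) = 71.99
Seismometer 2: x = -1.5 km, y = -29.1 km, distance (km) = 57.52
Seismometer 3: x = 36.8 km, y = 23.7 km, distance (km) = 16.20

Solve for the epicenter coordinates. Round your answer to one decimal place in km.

Circle about each station: (x + 48.7)² + (y − 4.5)² = 71.99²; (x + 1.5)² + (y + 29.1)² = 57.52²; (x − 36.8)² + (y − 23.7)² = 16.20².
Subtracting pairs of circle equations eliminates x²+y² and gives linear equations (the radical axes):
94.4 x − 67.2 y = 331.13
171.0 x + 38.4 y = 4444.11
Solving the 2×2 system: x ≈ 20.6, y ≈ 24.0 km.
Check against Seismometer 1 (with the unrounded x, y): √((x + 48.7)²+(y − 4.5)²) = 71.99 ≈ 71.99 km. ✓

(20.6, 24.0)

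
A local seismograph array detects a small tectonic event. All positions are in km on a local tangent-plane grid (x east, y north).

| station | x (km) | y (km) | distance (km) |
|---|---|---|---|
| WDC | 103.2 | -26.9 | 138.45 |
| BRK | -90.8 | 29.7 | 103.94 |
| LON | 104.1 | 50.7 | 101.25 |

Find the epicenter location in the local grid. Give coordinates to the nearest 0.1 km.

x ≈ 4.8 km, y ≈ 70.5 km

Circle about each station: (x − 103.2)² + (y + 26.9)² = 138.45²; (x + 90.8)² + (y − 29.7)² = 103.94²; (x − 104.1)² + (y − 50.7)² = 101.25².
Subtracting the WDC equation from the BRK and LON equations removes the quadratic terms:
-388.0 x + 113.2 y = 6117.76
1.8 x + 155.2 y = 10950.29
Solving the 2×2 system: x ≈ 4.8, y ≈ 70.5 km.
Check against WDC (with the unrounded x, y): √((x − 103.2)²+(y + 26.9)²) = 138.45 ≈ 138.45 km. ✓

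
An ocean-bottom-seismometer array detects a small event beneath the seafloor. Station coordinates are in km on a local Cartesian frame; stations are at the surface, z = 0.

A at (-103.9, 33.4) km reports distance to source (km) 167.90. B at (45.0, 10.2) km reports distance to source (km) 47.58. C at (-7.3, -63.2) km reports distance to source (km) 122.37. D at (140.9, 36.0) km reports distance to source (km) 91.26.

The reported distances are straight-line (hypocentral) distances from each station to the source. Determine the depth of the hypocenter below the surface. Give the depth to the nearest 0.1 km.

Each station gives a sphere (x−x_i)² + (y−y_i)² + z² = d_i² (stations at z=0).
Subtracting the A sphere from B and C: z² cancels, leaving linear equations in x and y:
297.8 x − 46.4 y = 16144.82
193.2 x − 193.2 y = 5352.75
Solving: x ≈ 59.106, y ≈ 31.400 km (keep extra digits for the depth step; rounded: 59.1, 31.4).
Then from the A sphere: z² = 167.90² − (x + 103.9)² − (y − 33.4)² with x = 59.106, y = 31.400, so z ≈ 40.193 ≈ 40.2 km.

40.2 km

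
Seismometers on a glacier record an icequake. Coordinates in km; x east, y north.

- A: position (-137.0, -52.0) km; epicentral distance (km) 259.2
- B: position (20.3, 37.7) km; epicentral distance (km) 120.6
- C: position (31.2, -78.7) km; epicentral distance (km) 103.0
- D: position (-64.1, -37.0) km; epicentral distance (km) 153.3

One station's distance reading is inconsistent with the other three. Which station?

D

Solve using three stations at a time. Using A, B, C (subtract circle equations pairwise → linear system) gives (x, y) ≈ (121.1, -28.5).
Distances from that point to each station vs reported:
  A: calculated 259.2 vs reported 259.2 → residual 0.0 km
  B: calculated 120.6 vs reported 120.6 → residual 0.0 km
  C: calculated 103.0 vs reported 103.0 → residual 0.0 km
  D: calculated 185.4 vs reported 153.3 → residual 32.1 km
A, B, C are mutually consistent (residuals ≈ 0); D is off by 32.1 km.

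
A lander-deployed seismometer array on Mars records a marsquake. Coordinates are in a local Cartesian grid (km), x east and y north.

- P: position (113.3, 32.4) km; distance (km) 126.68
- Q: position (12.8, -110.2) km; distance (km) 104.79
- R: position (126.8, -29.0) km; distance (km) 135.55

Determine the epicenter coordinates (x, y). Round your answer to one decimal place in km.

Circle about each station: (x − 113.3)² + (y − 32.4)² = 126.68²; (x − 12.8)² + (y + 110.2)² = 104.79²; (x − 126.8)² + (y + 29.0)² = 135.55².
Subtracting the P equation from the Q and R equations removes the quadratic terms:
-201.0 x − 285.2 y = 3488.11
27.0 x − 122.8 y = 706.61
Solving the 2×2 system: x ≈ -7.0, y ≈ -7.3 km.

(-7.0, -7.3)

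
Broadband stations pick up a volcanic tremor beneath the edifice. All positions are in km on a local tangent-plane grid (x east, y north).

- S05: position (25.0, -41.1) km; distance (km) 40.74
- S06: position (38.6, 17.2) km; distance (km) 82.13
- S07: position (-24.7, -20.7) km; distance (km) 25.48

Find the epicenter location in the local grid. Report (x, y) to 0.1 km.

x ≈ -15.6 km, y ≈ -44.5 km

Circle about each station: (x − 25.0)² + (y + 41.1)² = 40.74²; (x − 38.6)² + (y − 17.2)² = 82.13²; (x + 24.7)² + (y + 20.7)² = 25.48².
Subtracting the S05 equation from the S06 and S07 equations removes the quadratic terms:
27.2 x + 116.6 y = -5614.00
-99.4 x + 40.8 y = -265.11
Solving the 2×2 system: x ≈ -15.6, y ≈ -44.5 km.
Check against S05 (with the unrounded x, y): √((x − 25.0)²+(y + 41.1)²) = 40.74 ≈ 40.74 km. ✓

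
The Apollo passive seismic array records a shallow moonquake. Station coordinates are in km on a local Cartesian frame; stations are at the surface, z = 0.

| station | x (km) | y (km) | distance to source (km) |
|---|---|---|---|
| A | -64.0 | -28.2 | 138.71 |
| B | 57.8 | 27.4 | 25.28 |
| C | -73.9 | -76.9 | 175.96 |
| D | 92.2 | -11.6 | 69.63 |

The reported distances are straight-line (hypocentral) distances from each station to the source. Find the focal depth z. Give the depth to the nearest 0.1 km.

19.5 km

Each station gives a sphere (x−x_i)² + (y−y_i)² + z² = d_i² (stations at z=0).
Subtracting the A sphere from B and C: z² cancels, leaving linear equations in x and y:
243.6 x + 111.2 y = 17801.75
-19.8 x − 97.4 y = -5237.88
Solving: x ≈ 53.493, y ≈ 42.903 km (keep extra digits for the depth step; rounded: 53.5, 42.9).
Then from the A sphere: z² = 138.71² − (x + 64.0)² − (y + 28.2)² with x = 53.493, y = 42.903, so z ≈ 19.499 ≈ 19.5 km.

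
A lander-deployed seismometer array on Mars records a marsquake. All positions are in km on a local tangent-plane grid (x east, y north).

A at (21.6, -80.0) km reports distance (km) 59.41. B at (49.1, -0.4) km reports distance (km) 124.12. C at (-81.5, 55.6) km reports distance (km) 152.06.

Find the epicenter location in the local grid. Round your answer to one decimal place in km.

-37.0 km east, -89.8 km north

Circle about each station: (x − 21.6)² + (y + 80.0)² = 59.41²; (x − 49.1)² + (y + 0.4)² = 124.12²; (x + 81.5)² + (y − 55.6)² = 152.06².
Subtracting pairs of circle equations eliminates x²+y² and gives linear equations (the radical axes):
55.0 x + 159.2 y = -16331.82
-206.2 x + 271.2 y = -16725.65
Solving the 2×2 system: x ≈ -37.0, y ≈ -89.8 km.
Check against A (with the unrounded x, y): √((x − 21.6)²+(y + 80.0)²) = 59.41 ≈ 59.41 km. ✓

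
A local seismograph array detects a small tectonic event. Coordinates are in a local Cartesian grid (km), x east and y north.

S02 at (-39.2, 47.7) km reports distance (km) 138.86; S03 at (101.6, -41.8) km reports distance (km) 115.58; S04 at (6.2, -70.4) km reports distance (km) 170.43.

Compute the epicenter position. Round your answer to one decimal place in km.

Circle about each station: (x + 39.2)² + (y − 47.7)² = 138.86²; (x − 101.6)² + (y + 41.8)² = 115.58²; (x − 6.2)² + (y + 70.4)² = 170.43².
Subtracting the S02 equation from the S03 and S04 equations removes the quadratic terms:
281.6 x − 179.0 y = 14181.23
90.8 x − 236.2 y = -8581.62
Solving the 2×2 system: x ≈ 97.2, y ≈ 73.7 km.

x ≈ 97.2 km, y ≈ 73.7 km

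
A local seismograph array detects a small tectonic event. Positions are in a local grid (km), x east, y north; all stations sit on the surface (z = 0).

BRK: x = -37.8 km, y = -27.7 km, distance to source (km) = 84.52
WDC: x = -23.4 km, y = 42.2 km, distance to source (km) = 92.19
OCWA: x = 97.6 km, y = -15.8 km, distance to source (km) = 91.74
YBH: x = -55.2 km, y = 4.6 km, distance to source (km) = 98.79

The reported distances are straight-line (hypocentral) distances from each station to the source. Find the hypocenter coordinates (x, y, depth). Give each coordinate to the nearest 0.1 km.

Each station gives a sphere (x−x_i)² + (y−y_i)² + z² = d_i² (stations at z=0).
Subtracting the BRK sphere from WDC and OCWA: z² cancels, leaving linear equations in x and y:
28.8 x + 139.8 y = -1223.10
270.8 x + 23.8 y = 6306.67
Solving: x ≈ 24.502, y ≈ -13.796 km (keep extra digits for the depth step; rounded: 24.5, -13.8).
Then from the BRK sphere: z² = 84.52² − (x + 37.8)² − (y + 27.7)² with x = 24.502, y = -13.796, so z ≈ 55.396 ≈ 55.4 km.

x ≈ 24.5 km, y ≈ -13.8 km, depth ≈ 55.4 km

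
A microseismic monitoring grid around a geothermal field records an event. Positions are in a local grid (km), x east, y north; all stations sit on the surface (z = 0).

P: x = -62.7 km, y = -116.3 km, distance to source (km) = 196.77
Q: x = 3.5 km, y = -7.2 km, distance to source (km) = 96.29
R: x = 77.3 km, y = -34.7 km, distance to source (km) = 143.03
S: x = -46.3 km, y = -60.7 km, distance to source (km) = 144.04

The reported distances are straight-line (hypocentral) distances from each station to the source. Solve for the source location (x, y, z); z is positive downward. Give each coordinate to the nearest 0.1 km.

x ≈ -5.7 km, y ≈ 58.7 km, depth ≈ 69.6 km

Each station gives a sphere (x−x_i)² + (y−y_i)² + z² = d_i² (stations at z=0).
Subtracting the P sphere from Q and R: z² cancels, leaving linear equations in x and y:
132.4 x + 218.2 y = 12053.78
280.0 x + 163.2 y = 7983.25
Solving: x ≈ -5.704, y ≈ 58.703 km (keep extra digits for the depth step; rounded: -5.7, 58.7).
Then from the P sphere: z² = 196.77² − (x + 62.7)² − (y + 116.3)² with x = -5.704, y = 58.703, so z ≈ 69.598 ≈ 69.6 km.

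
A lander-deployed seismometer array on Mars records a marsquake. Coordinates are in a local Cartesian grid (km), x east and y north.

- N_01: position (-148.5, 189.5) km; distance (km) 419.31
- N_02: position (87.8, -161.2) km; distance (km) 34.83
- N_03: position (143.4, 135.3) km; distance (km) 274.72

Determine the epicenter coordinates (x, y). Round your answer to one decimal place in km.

x ≈ 113.6 km, y ≈ -137.8 km

Circle about each station: (x + 148.5)² + (y − 189.5)² = 419.31²; (x − 87.8)² + (y + 161.2)² = 34.83²; (x − 143.4)² + (y − 135.3)² = 274.72².
Subtracting the N_01 equation from the N_02 and N_03 equations removes the quadratic terms:
472.6 x − 701.4 y = 150339.53
583.8 x − 108.4 y = 81256.95
Solving the 2×2 system: x ≈ 113.6, y ≈ -137.8 km.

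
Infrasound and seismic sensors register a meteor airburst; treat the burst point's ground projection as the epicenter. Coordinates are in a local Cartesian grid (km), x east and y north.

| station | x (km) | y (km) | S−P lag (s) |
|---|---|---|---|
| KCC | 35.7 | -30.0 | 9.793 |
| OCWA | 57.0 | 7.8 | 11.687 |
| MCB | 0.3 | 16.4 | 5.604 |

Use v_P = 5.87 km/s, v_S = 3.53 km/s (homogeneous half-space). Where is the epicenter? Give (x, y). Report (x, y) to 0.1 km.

x ≈ -46.1 km, y ≈ -1.2 km

Distance from S−P lag: d = Δt · v_P v_S / (v_P − v_S) = Δt · (5.87·3.53)/(5.87−3.53) ≈ 8.8552·Δt.
So d_KCC = 86.72, d_OCWA = 103.49, d_MCB = 49.62 km.
Circle about each station: (x − 35.7)² + (y + 30.0)² = 86.72²; (x − 57.0)² + (y − 7.8)² = 103.49²; (x − 0.3)² + (y − 16.4)² = 49.62².
Subtracting pairs of circle equations eliminates x²+y² and gives linear equations (the radical axes):
42.6 x + 75.6 y = -2054.47
-70.8 x + 92.8 y = 3152.77
Solving the 2×2 system: x ≈ -46.1, y ≈ -1.2 km.
Check against KCC (with the unrounded x, y): √((x − 35.7)²+(y + 30.0)²) = 86.72 ≈ 86.72 km. ✓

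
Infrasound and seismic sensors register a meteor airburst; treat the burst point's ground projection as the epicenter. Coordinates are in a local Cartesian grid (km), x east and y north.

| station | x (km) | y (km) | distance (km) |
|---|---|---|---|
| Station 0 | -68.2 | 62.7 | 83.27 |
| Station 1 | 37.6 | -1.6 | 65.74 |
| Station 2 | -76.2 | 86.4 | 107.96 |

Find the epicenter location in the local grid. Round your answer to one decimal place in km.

Circle about each station: (x + 68.2)² + (y − 62.7)² = 83.27²; (x − 37.6)² + (y + 1.6)² = 65.74²; (x + 76.2)² + (y − 86.4)² = 107.96².
Subtracting pairs of circle equations eliminates x²+y² and gives linear equations (the radical axes):
211.6 x − 128.6 y = -4554.06
-16.0 x + 47.4 y = -32.60
Solving the 2×2 system: x ≈ -27.6, y ≈ -10.0 km.

x ≈ -27.6 km, y ≈ -10.0 km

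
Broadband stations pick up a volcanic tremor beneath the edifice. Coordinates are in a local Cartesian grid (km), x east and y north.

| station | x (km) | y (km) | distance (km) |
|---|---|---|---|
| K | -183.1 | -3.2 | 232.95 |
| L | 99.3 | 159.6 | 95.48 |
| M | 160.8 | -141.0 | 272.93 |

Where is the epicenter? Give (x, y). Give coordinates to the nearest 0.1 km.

Circle about each station: (x + 183.1)² + (y + 3.2)² = 232.95²; (x − 99.3)² + (y − 159.6)² = 95.48²; (x − 160.8)² + (y + 141.0)² = 272.93².
Subtracting pairs of circle equations eliminates x²+y² and gives linear equations (the radical axes):
564.8 x + 325.6 y = 46946.07
687.8 x − 275.6 y = -8023.29
Solving the 2×2 system: x ≈ 27.2, y ≈ 97.0 km.

x ≈ 27.2 km, y ≈ 97.0 km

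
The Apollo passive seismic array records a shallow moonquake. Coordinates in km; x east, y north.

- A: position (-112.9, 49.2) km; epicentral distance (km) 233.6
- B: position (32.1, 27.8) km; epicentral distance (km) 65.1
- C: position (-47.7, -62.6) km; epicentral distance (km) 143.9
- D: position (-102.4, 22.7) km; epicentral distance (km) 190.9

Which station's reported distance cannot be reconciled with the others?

A

Solve using three stations at a time. Using B, C, D (subtract circle equations pairwise → linear system) gives (x, y) ≈ (85.9, -9.0).
Distances from that point to each station vs reported:
  A: calculated 207.1 vs reported 233.6 → residual 26.5 km
  B: calculated 65.2 vs reported 65.1 → residual 0.1 km
  C: calculated 143.9 vs reported 143.9 → residual 0.0 km
  D: calculated 190.9 vs reported 190.9 → residual 0.0 km
B, C, D are mutually consistent (residuals ≈ 0); A is off by 26.5 km.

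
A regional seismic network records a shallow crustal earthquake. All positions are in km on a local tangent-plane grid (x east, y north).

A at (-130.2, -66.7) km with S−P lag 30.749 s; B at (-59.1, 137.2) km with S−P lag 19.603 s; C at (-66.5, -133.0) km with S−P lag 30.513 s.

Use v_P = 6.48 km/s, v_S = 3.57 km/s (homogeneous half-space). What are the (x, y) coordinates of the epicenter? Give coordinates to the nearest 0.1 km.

Distance from S−P lag: d = Δt · v_P v_S / (v_P − v_S) = Δt · (6.48·3.57)/(6.48−3.57) ≈ 7.9497·Δt.
So d_A = 244.45, d_B = 155.84, d_C = 242.57 km.
Circle about each station: (x + 130.2)² + (y + 66.7)² = 244.45²; (x + 59.1)² + (y − 137.2)² = 155.84²; (x + 66.5)² + (y + 133.0)² = 242.57².
Subtracting pairs of circle equations eliminates x²+y² and gives linear equations (the radical axes):
142.2 x + 407.8 y = 36385.42
127.4 x − 132.6 y = 1625.92
Solving the 2×2 system: x ≈ 77.5, y ≈ 62.2 km.

77.5 km east, 62.2 km north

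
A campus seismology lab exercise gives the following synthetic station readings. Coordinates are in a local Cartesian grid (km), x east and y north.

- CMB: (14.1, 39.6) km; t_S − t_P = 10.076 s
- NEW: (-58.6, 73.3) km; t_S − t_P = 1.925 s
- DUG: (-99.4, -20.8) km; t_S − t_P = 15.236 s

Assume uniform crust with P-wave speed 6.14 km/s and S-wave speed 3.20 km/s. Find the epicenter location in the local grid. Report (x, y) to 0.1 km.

Distance from S−P lag: d = Δt · v_P v_S / (v_P − v_S) = Δt · (6.14·3.20)/(6.14−3.20) ≈ 6.6830·Δt.
So d_CMB = 67.34, d_NEW = 12.86, d_DUG = 101.82 km.
Circle about each station: (x − 14.1)² + (y − 39.6)² = 67.34²; (x + 58.6)² + (y − 73.3)² = 12.86²; (x + 99.4)² + (y + 20.8)² = 101.82².
Subtracting pairs of circle equations eliminates x²+y² and gives linear equations (the radical axes):
-145.4 x + 67.4 y = 11409.18
-227.0 x − 120.8 y = 2713.39
Solving the 2×2 system: x ≈ -47.5, y ≈ 66.8 km.

(-47.5, 66.8)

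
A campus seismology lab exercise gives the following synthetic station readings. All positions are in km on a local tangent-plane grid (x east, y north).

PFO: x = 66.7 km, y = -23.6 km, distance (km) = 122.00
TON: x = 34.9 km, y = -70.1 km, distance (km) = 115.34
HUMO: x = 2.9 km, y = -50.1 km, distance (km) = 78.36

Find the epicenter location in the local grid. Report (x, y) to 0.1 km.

Circle about each station: (x − 66.7)² + (y + 23.6)² = 122.00²; (x − 34.9)² + (y + 70.1)² = 115.34²; (x − 2.9)² + (y + 50.1)² = 78.36².
Subtracting the PFO equation from the TON and HUMO equations removes the quadratic terms:
-63.6 x − 93.0 y = 2706.85
-127.6 x − 53.0 y = 6256.28
Solving the 2×2 system: x ≈ -51.6, y ≈ 6.2 km.
Check against PFO (with the unrounded x, y): √((x − 66.7)²+(y + 23.6)²) = 121.99 ≈ 122.00 km. ✓

x ≈ -51.6 km, y ≈ 6.2 km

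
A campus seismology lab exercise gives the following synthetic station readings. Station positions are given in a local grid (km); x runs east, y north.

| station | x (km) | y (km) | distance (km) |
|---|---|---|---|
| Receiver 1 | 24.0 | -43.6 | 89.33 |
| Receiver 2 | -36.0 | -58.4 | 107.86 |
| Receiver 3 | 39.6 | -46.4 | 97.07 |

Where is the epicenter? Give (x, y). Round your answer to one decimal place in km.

Circle about each station: (x − 24.0)² + (y + 43.6)² = 89.33²; (x + 36.0)² + (y + 58.4)² = 107.86²; (x − 39.6)² + (y + 46.4)² = 97.07².
Subtracting pairs of circle equations eliminates x²+y² and gives linear equations (the radical axes):
-120.0 x − 29.6 y = -1424.33
31.2 x − 5.6 y = -198.58
Solving the 2×2 system: x ≈ 1.3, y ≈ 42.8 km.

x ≈ 1.3 km, y ≈ 42.8 km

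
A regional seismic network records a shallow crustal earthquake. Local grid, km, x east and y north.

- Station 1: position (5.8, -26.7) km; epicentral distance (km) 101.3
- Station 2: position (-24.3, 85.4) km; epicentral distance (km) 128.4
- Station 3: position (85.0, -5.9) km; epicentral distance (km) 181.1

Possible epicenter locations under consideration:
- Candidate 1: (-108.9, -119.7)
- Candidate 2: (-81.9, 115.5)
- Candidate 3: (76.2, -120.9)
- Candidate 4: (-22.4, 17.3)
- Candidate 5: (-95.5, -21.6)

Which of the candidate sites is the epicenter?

For each candidate, compare |candidate − station| to the reported distance:
Candidate 1: residuals Station 1 46.4, Station 2 93.5, Station 3 43.7 → max 93.5 km
Candidate 2: residuals Station 1 65.8, Station 2 63.4, Station 3 25.3 → max 65.8 km
Candidate 3: residuals Station 1 16.3, Station 2 101.1, Station 3 65.8 → max 101.1 km
Candidate 4: residuals Station 1 49.0, Station 2 60.3, Station 3 71.2 → max 71.2 km
Candidate 5: residuals Station 1 0.1, Station 2 0.1, Station 3 0.1 → max 0.1 km
Only Candidate 5 has all residuals ≈ 0.

Candidate 5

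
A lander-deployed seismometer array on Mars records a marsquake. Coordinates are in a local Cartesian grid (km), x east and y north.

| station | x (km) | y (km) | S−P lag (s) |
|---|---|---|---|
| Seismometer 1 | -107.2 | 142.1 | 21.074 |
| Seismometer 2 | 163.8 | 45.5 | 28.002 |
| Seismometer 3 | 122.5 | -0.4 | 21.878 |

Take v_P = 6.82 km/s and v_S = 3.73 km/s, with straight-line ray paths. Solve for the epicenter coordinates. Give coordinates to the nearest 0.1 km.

x ≈ -56.1 km, y ≈ -23.7 km

Distance from S−P lag: d = Δt · v_P v_S / (v_P − v_S) = Δt · (6.82·3.73)/(6.82−3.73) ≈ 8.2326·Δt.
So d_Seismometer 1 = 173.49, d_Seismometer 2 = 230.53, d_Seismometer 3 = 180.11 km.
Circle about each station: (x + 107.2)² + (y − 142.1)² = 173.49²; (x − 163.8)² + (y − 45.5)² = 230.53²; (x − 122.5)² + (y + 0.4)² = 180.11².
Subtracting the Seismometer 1 equation from the Seismometer 2 and Seismometer 3 equations removes the quadratic terms:
542.0 x − 193.2 y = -25828.86
459.4 x − 285.0 y = -19018.67
Solving the 2×2 system: x ≈ -56.1, y ≈ -23.7 km.
Check against Seismometer 1 (with the unrounded x, y): √((x + 107.2)²+(y − 142.1)²) = 173.50 ≈ 173.49 km. ✓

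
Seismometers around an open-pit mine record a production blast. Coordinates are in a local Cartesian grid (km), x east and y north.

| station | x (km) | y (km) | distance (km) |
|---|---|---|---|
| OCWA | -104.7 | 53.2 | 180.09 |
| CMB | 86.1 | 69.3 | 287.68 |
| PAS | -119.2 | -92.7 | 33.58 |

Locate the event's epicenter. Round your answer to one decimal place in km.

x ≈ -125.4 km, y ≈ -125.7 km

Circle about each station: (x + 104.7)² + (y − 53.2)² = 180.09²; (x − 86.1)² + (y − 69.3)² = 287.68²; (x + 119.2)² + (y + 92.7)² = 33.58².
Subtracting the OCWA equation from the CMB and PAS equations removes the quadratic terms:
381.6 x + 32.2 y = -51904.00
-29.0 x − 291.8 y = 40314.39
Solving the 2×2 system: x ≈ -125.4, y ≈ -125.7 km.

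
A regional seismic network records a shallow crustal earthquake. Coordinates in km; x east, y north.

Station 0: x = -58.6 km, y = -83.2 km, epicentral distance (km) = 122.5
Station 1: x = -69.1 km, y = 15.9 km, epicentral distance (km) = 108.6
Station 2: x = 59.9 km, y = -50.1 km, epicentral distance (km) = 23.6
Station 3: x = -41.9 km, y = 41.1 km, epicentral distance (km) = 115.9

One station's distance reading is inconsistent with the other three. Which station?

Solve using three stations at a time. Using Station 0, Station 2, Station 3 (subtract circle equations pairwise → linear system) gives (x, y) ≈ (50.9, -28.3).
Distances from that point to each station vs reported:
  Station 0: calculated 122.5 vs reported 122.5 → residual 0.0 km
  Station 1: calculated 127.9 vs reported 108.6 → residual 19.3 km
  Station 2: calculated 23.6 vs reported 23.6 → residual 0.0 km
  Station 3: calculated 115.9 vs reported 115.9 → residual 0.0 km
Station 0, Station 2, Station 3 are mutually consistent (residuals ≈ 0); Station 1 is off by 19.3 km.

Station 1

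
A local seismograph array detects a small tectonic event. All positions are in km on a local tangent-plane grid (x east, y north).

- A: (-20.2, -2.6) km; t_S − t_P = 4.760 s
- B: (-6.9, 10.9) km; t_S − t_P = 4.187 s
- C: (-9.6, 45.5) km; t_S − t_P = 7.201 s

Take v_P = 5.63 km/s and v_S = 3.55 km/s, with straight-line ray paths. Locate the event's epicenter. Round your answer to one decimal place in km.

x ≈ 23.8 km, y ≈ -15.1 km

Distance from S−P lag: d = Δt · v_P v_S / (v_P − v_S) = Δt · (5.63·3.55)/(5.63−3.55) ≈ 9.6089·Δt.
So d_A = 45.74, d_B = 40.23, d_C = 69.19 km.
Circle about each station: (x + 20.2)² + (y + 2.6)² = 45.74²; (x + 6.9)² + (y − 10.9)² = 40.23²; (x + 9.6)² + (y − 45.5)² = 69.19².
Subtracting the A equation from the B and C equations removes the quadratic terms:
26.6 x + 27.0 y = 225.31
21.2 x + 96.2 y = -947.50
Solving the 2×2 system: x ≈ 23.8, y ≈ -15.1 km.
Check against A (with the unrounded x, y): √((x + 20.2)²+(y + 2.6)²) = 45.73 ≈ 45.74 km. ✓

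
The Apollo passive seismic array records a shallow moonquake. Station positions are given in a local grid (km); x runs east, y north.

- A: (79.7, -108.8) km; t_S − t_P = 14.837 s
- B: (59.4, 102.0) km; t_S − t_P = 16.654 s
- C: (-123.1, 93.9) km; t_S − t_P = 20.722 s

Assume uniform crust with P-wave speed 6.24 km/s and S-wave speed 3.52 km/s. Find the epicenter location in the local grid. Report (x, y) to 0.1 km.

Distance from S−P lag: d = Δt · v_P v_S / (v_P − v_S) = Δt · (6.24·3.52)/(6.24−3.52) ≈ 8.0753·Δt.
So d_A = 119.81, d_B = 134.49, d_C = 167.34 km.
Circle about each station: (x − 79.7)² + (y + 108.8)² = 119.81²; (x − 59.4)² + (y − 102.0)² = 134.49²; (x + 123.1)² + (y − 93.9)² = 167.34².
Subtracting pairs of circle equations eliminates x²+y² and gives linear equations (the radical axes):
-40.6 x + 421.6 y = -7990.29
-405.6 x + 405.4 y = -7866.95
Solving the 2×2 system: x ≈ 0.5, y ≈ -18.9 km.

x ≈ 0.5 km, y ≈ -18.9 km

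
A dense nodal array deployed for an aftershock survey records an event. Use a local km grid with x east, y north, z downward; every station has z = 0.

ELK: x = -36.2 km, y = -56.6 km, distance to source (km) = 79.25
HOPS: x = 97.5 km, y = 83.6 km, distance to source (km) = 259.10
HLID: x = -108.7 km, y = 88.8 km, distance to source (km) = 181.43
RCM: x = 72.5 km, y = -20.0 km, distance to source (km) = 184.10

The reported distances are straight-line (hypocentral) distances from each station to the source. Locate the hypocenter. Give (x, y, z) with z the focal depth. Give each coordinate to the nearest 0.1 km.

Each station gives a sphere (x−x_i)² + (y−y_i)² + z² = d_i² (stations at z=0).
Subtracting the ELK sphere from HOPS and HLID: z² cancels, leaving linear equations in x and y:
267.4 x + 280.4 y = -48871.04
-145.0 x + 290.8 y = -11449.15
Solving: x ≈ -92.903, y ≈ -85.695 km (keep extra digits for the depth step; rounded: -92.9, -85.7).
Then from the ELK sphere: z² = 79.25² − (x + 36.2)² − (y + 56.6)² with x = -92.903, y = -85.695, so z ≈ 47.104 ≈ 47.1 km.

(-92.9, -85.7, 47.1)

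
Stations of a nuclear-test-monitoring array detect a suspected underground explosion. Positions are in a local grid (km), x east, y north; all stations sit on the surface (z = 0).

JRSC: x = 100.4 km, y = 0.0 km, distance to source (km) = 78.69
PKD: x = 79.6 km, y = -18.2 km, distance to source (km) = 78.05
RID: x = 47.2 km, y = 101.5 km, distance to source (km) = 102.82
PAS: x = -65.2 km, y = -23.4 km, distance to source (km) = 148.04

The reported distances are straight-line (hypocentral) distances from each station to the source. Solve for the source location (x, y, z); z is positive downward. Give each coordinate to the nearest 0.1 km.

x ≈ 60.3 km, y ≈ 22.1 km, depth ≈ 64.0 km

Each station gives a sphere (x−x_i)² + (y−y_i)² + z² = d_i² (stations at z=0).
Subtracting the JRSC sphere from PKD and RID: z² cancels, leaving linear equations in x and y:
-41.6 x − 36.4 y = -3312.45
-106.4 x + 203.0 y = -1929.91
Solving: x ≈ 60.293, y ≈ 22.095 km (keep extra digits for the depth step; rounded: 60.3, 22.1).
Then from the JRSC sphere: z² = 78.69² − (x − 100.4)² − y² with x = 60.293, y = 22.095, so z ≈ 63.995 ≈ 64.0 km.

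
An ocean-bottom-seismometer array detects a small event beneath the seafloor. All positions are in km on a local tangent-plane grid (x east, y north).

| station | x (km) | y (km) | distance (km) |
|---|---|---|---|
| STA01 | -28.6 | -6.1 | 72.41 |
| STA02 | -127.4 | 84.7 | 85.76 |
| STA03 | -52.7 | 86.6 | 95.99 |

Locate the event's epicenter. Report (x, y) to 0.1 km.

-100.4 km east, 3.3 km north

Circle about each station: (x + 28.6)² + (y + 6.1)² = 72.41²; (x + 127.4)² + (y − 84.7)² = 85.76²; (x + 52.7)² + (y − 86.6)² = 95.99².
Subtracting the STA01 equation from the STA02 and STA03 equations removes the quadratic terms:
-197.6 x + 181.6 y = 20438.11
-48.2 x + 185.4 y = 5450.81
Solving the 2×2 system: x ≈ -100.4, y ≈ 3.3 km.
Check against STA01 (with the unrounded x, y): √((x + 28.6)²+(y + 6.1)²) = 72.41 ≈ 72.41 km. ✓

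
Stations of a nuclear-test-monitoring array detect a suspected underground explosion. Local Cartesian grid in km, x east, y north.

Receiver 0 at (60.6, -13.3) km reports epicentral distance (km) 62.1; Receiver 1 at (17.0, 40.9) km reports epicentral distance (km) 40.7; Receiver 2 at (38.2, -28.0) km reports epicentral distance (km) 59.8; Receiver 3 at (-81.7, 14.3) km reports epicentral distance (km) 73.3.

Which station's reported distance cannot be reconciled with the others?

Solve using three stations at a time. Using Receiver 1, Receiver 2, Receiver 3 (subtract circle equations pairwise → linear system) gives (x, y) ≈ (-8.6, 9.2).
Distances from that point to each station vs reported:
  Receiver 0: calculated 72.8 vs reported 62.1 → residual 10.7 km
  Receiver 1: calculated 40.7 vs reported 40.7 → residual 0.0 km
  Receiver 2: calculated 59.8 vs reported 59.8 → residual 0.0 km
  Receiver 3: calculated 73.3 vs reported 73.3 → residual 0.0 km
Receiver 1, Receiver 2, Receiver 3 are mutually consistent (residuals ≈ 0); Receiver 0 is off by 10.7 km.

Receiver 0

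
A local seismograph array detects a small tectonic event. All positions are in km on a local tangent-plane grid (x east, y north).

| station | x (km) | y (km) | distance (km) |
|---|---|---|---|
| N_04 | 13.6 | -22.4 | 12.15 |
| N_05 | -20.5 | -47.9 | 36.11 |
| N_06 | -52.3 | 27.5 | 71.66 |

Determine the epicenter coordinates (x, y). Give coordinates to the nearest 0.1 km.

Circle about each station: (x − 13.6)² + (y + 22.4)² = 12.15²; (x + 20.5)² + (y + 47.9)² = 36.11²; (x + 52.3)² + (y − 27.5)² = 71.66².
Subtracting the N_04 equation from the N_05 and N_06 equations removes the quadratic terms:
-68.2 x − 51.0 y = 871.63
-131.8 x + 99.8 y = -2182.71
Solving the 2×2 system: x ≈ 1.8, y ≈ -19.5 km.
Check against N_04 (with the unrounded x, y): √((x − 13.6)²+(y + 22.4)²) = 12.15 ≈ 12.15 km. ✓

x ≈ 1.8 km, y ≈ -19.5 km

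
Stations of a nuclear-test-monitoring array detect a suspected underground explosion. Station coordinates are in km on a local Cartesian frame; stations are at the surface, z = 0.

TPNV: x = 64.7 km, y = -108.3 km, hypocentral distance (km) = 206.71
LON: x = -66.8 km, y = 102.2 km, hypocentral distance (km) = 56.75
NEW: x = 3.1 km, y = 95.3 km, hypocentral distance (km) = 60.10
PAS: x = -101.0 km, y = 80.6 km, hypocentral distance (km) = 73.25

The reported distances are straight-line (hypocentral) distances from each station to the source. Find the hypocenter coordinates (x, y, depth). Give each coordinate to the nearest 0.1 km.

Each station gives a sphere (x−x_i)² + (y−y_i)² + z² = d_i² (stations at z=0).
Subtracting the TPNV sphere from LON and NEW: z² cancels, leaving linear equations in x and y:
-263.0 x + 421.0 y = 38500.56
-123.2 x + 407.2 y = 32293.73
Solving: x ≈ -37.695, y ≈ 67.902 km (keep extra digits for the depth step; rounded: -37.7, 67.9).
Then from the TPNV sphere: z² = 206.71² − (x − 64.7)² − (y + 108.3)² with x = -37.695, y = 67.902, so z ≈ 34.600 ≈ 34.6 km.

x ≈ -37.7 km, y ≈ 67.9 km, depth ≈ 34.6 km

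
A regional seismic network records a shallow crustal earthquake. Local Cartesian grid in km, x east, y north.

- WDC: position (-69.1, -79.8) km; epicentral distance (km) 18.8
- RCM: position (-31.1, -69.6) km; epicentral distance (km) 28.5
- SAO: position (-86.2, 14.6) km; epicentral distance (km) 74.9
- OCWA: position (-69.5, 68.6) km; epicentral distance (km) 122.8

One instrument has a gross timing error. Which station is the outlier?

Solve using three stations at a time. Using RCM, SAO, OCWA (subtract circle equations pairwise → linear system) gives (x, y) ≈ (-54.5, -53.3).
Distances from that point to each station vs reported:
  WDC: calculated 30.2 vs reported 18.8 → residual 11.4 km
  RCM: calculated 28.5 vs reported 28.5 → residual 0.0 km
  SAO: calculated 74.9 vs reported 74.9 → residual 0.0 km
  OCWA: calculated 122.8 vs reported 122.8 → residual 0.0 km
RCM, SAO, OCWA are mutually consistent (residuals ≈ 0); WDC is off by 11.4 km.

WDC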